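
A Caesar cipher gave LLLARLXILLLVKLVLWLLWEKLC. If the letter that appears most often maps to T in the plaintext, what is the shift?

The most frequent ciphertext letter is L (appears 12 times).
L is position 11; T is position 19.
Shift = -8≡18.

18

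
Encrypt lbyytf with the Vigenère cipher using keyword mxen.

xyclfc

Repeat the key across the message: mxenmx
l(11)+m(12): 23 → x
b(1)+x(23): 24 → y
y(24)+e(4): 28≡2 → c
y(24)+n(13): 37≡11 → l
t(19)+m(12): 31≡5 → f
f(5)+x(23): 28≡2 → c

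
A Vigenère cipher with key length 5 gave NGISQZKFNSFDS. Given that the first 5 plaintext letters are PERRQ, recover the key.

Subtract each crib letter from the matching ciphertext letter (mod 26):
N(13)−P(15)=-2≡24 → Y
G(6)−E(4)=2 → C
I(8)−R(17)=-9≡17 → R
S(18)−R(17)=1 → B
Q(16)−Q(16)=0 → A

YCRBA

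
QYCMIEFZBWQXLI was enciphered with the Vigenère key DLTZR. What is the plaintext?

Repeat the key across the ciphertext: DLTZRDLTZRDLTZ
Q(16)−D(3): 13 → N
Y(24)−L(11): 13 → N
C(2)−T(19): -17≡9 → J
M(12)−Z(25): -13≡13 → N
I(8)−R(17): -9≡17 → R
E(4)−D(3): 1 → B
F(5)−L(11): -6≡20 → U
Z(25)−T(19): 6 → G
B(1)−Z(25): -24≡2 → C
W(22)−R(17): 5 → F
Q(16)−D(3): 13 → N
X(23)−L(11): 12 → M
L(11)−T(19): -8≡18 → S
I(8)−Z(25): -17≡9 → J

NNJNRBUGCFNMSJ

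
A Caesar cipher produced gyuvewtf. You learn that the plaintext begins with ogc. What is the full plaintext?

From the crib: g(6)−o(14)=-8≡18, so the shift is 18.
Subtract 18 from each ciphertext letter:
g(6): 6−18=-12≡14 → o
y(24): 24−18=6 → g
u(20): 20−18=2 → c
v(21): 21−18=3 → d
e(4): 4−18=-14≡12 → m
w(22): 22−18=4 → e
t(19): 19−18=1 → b
f(5): 5−18=-13≡13 → n

ogcdmebn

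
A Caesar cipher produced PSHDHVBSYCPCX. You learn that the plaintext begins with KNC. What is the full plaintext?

KNCYCQWNTXKXS

From the crib: P(15)−K(10)=5, so the shift is 5.
Subtract 5 from each ciphertext letter:
P(15): 15−5=10 → K
S(18): 18−5=13 → N
H(7): 7−5=2 → C
D(3): 3−5=-2≡24 → Y
H(7): 7−5=2 → C
V(21): 21−5=16 → Q
B(1): 1−5=-4≡22 → W
S(18): 18−5=13 → N
Y(24): 24−5=19 → T
C(2): 2−5=-3≡23 → X
P(15): 15−5=10 → K
C(2): 2−5=-3≡23 → X
X(23): 23−5=18 → S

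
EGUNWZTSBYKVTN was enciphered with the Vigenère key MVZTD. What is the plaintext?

Repeat the key across the ciphertext: MVZTDMVZTDMVZT
E(4)−M(12): -8≡18 → S
G(6)−V(21): -15≡11 → L
U(20)−Z(25): -5≡21 → V
N(13)−T(19): -6≡20 → U
W(22)−D(3): 19 → T
Z(25)−M(12): 13 → N
T(19)−V(21): -2≡24 → Y
S(18)−Z(25): -7≡19 → T
B(1)−T(19): -18≡8 → I
Y(24)−D(3): 21 → V
K(10)−M(12): -2≡24 → Y
V(21)−V(21): 0 → A
T(19)−Z(25): -6≡20 → U
N(13)−T(19): -6≡20 → U

SLVUTNYTIVYAUU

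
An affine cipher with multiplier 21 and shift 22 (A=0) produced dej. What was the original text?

jon

The inverse of 21 mod 26 is 5, since 21·5=105≡1. Apply D(y)=5·(y−22) mod 26:
d(3): 5·(3−22)=-95≡9 → j
e(4): 5·(4−22)=-90≡14 → o
j(9): 5·(9−22)=-65≡13 → n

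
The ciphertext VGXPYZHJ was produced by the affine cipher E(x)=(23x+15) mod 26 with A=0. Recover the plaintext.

The inverse of 23 mod 26 is 17, since 23·17=391≡1. Apply D(y)=17·(y−15) mod 26:
V(21): 17·(21−15)=102≡24 → Y
G(6): 17·(6−15)=-153≡3 → D
X(23): 17·(23−15)=136≡6 → G
P(15): 17·(15−15)=0 → A
Y(24): 17·(24−15)=153≡23 → X
Z(25): 17·(25−15)=170≡14 → O
H(7): 17·(7−15)=-136≡20 → U
J(9): 17·(9−15)=-102≡2 → C

YDGAXOUC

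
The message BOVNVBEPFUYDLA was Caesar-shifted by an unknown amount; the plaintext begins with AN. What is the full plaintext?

From the crib: B(1)−A(0)=1, so the shift is 1.
Subtract 1 from each ciphertext letter:
B(1): 1−1=0 → A
O(14): 14−1=13 → N
V(21): 21−1=20 → U
N(13): 13−1=12 → M
V(21): 21−1=20 → U
B(1): 1−1=0 → A
E(4): 4−1=3 → D
P(15): 15−1=14 → O
F(5): 5−1=4 → E
U(20): 20−1=19 → T
Y(24): 24−1=23 → X
D(3): 3−1=2 → C
L(11): 11−1=10 → K
A(0): 0−1=-1≡25 → Z

ANUMUADOETXCKZ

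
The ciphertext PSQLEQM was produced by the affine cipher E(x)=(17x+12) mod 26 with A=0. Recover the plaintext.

RIODYOA

The inverse of 17 mod 26 is 23, since 17·23=391≡1. Apply D(y)=23·(y−12) mod 26:
P(15): 23·(15−12)=69≡17 → R
S(18): 23·(18−12)=138≡8 → I
Q(16): 23·(16−12)=92≡14 → O
L(11): 23·(11−12)=-23≡3 → D
E(4): 23·(4−12)=-184≡24 → Y
Q(16): 23·(16−12)=92≡14 → O
M(12): 23·(12−12)=0 → A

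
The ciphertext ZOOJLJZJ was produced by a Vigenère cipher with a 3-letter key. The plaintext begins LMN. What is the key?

OCB

Subtract each crib letter from the matching ciphertext letter (mod 26):
Z(25)−L(11)=14 → O
O(14)−M(12)=2 → C
O(14)−N(13)=1 → B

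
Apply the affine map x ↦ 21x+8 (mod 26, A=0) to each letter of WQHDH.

W(22): 21·22+8=470≡2 → C
Q(16): 21·16+8=344≡6 → G
H(7): 21·7+8=155≡25 → Z
D(3): 21·3+8=71≡19 → T
H(7): 21·7+8=155≡25 → Z

CGZTZ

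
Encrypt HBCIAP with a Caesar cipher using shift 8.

H(7): 7+8=15 → P
B(1): 1+8=9 → J
C(2): 2+8=10 → K
I(8): 8+8=16 → Q
A(0): 0+8=8 → I
P(15): 15+8=23 → X

PJKQIX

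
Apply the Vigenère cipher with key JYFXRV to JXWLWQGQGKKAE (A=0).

Repeat the key across the message: JYFXRVJYFXRVJ
J(9)+J(9): 18 → S
X(23)+Y(24): 47≡21 → V
W(22)+F(5): 27≡1 → B
L(11)+X(23): 34≡8 → I
W(22)+R(17): 39≡13 → N
Q(16)+V(21): 37≡11 → L
G(6)+J(9): 15 → P
Q(16)+Y(24): 40≡14 → O
G(6)+F(5): 11 → L
K(10)+X(23): 33≡7 → H
K(10)+R(17): 27≡1 → B
A(0)+V(21): 21 → V
E(4)+J(9): 13 → N

SVBINLPOLHBVN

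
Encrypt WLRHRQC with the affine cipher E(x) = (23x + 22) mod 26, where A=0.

W(22): 23·22+22=528≡8 → I
L(11): 23·11+22=275≡15 → P
R(17): 23·17+22=413≡23 → X
H(7): 23·7+22=183≡1 → B
R(17): 23·17+22=413≡23 → X
Q(16): 23·16+22=390≡0 → A
C(2): 23·2+22=68≡16 → Q

IPXBXAQ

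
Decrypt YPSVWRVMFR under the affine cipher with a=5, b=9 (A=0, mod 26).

The inverse of 5 mod 26 is 21, since 5·21=105≡1. Apply D(y)=21·(y−9) mod 26:
Y(24): 21·(24−9)=315≡3 → D
P(15): 21·(15−9)=126≡22 → W
S(18): 21·(18−9)=189≡7 → H
V(21): 21·(21−9)=252≡18 → S
W(22): 21·(22−9)=273≡13 → N
R(17): 21·(17−9)=168≡12 → M
V(21): 21·(21−9)=252≡18 → S
M(12): 21·(12−9)=63≡11 → L
F(5): 21·(5−9)=-84≡20 → U
R(17): 21·(17−9)=168≡12 → M

DWHSNMSLUM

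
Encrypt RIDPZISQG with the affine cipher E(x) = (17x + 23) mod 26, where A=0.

R(17): 17·17+23=312≡0 → A
I(8): 17·8+23=159≡3 → D
D(3): 17·3+23=74≡22 → W
P(15): 17·15+23=278≡18 → S
Z(25): 17·25+23=448≡6 → G
I(8): 17·8+23=159≡3 → D
S(18): 17·18+23=329≡17 → R
Q(16): 17·16+23=295≡9 → J
G(6): 17·6+23=125≡21 → V

ADWSGDRJV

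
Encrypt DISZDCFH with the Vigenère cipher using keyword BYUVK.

EGMUNDDB

Repeat the key across the message: BYUVKBYU
D(3)+B(1): 4 → E
I(8)+Y(24): 32≡6 → G
S(18)+U(20): 38≡12 → M
Z(25)+V(21): 46≡20 → U
D(3)+K(10): 13 → N
C(2)+B(1): 3 → D
F(5)+Y(24): 29≡3 → D
H(7)+U(20): 27≡1 → B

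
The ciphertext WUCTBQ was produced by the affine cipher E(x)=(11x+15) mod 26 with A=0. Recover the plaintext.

The inverse of 11 mod 26 is 19, since 11·19=209≡1. Apply D(y)=19·(y−15) mod 26:
W(22): 19·(22−15)=133≡3 → D
U(20): 19·(20−15)=95≡17 → R
C(2): 19·(2−15)=-247≡13 → N
T(19): 19·(19−15)=76≡24 → Y
B(1): 19·(1−15)=-266≡20 → U
Q(16): 19·(16−15)=19 → T

DRNYUT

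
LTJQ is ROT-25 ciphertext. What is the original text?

MUKR

L(11): 11−25=-14≡12 → M
T(19): 19−25=-6≡20 → U
J(9): 9−25=-16≡10 → K
Q(16): 16−25=-9≡17 → R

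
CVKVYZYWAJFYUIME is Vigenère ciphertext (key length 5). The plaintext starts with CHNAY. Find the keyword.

AOXVA

Subtract each crib letter from the matching ciphertext letter (mod 26):
C(2)−C(2)=0 → A
V(21)−H(7)=14 → O
K(10)−N(13)=-3≡23 → X
V(21)−A(0)=21 → V
Y(24)−Y(24)=0 → A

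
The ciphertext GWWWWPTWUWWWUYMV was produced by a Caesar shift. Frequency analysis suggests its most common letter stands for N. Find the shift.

9

The most frequent ciphertext letter is W (appears 8 times).
W is position 22; N is position 13.
Shift = 9.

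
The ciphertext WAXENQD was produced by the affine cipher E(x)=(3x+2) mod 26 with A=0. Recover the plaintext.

The inverse of 3 mod 26 is 9, since 3·9=27≡1. Apply D(y)=9·(y−2) mod 26:
W(22): 9·(22−2)=180≡24 → Y
A(0): 9·(0−2)=-18≡8 → I
X(23): 9·(23−2)=189≡7 → H
E(4): 9·(4−2)=18 → S
N(13): 9·(13−2)=99≡21 → V
Q(16): 9·(16−2)=126≡22 → W
D(3): 9·(3−2)=9 → J

YIHSVWJ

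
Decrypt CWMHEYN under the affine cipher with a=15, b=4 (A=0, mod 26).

MWEVAKL

The inverse of 15 mod 26 is 7, since 15·7=105≡1. Apply D(y)=7·(y−4) mod 26:
C(2): 7·(2−4)=-14≡12 → M
W(22): 7·(22−4)=126≡22 → W
M(12): 7·(12−4)=56≡4 → E
H(7): 7·(7−4)=21 → V
E(4): 7·(4−4)=0 → A
Y(24): 7·(24−4)=140≡10 → K
N(13): 7·(13−4)=63≡11 → L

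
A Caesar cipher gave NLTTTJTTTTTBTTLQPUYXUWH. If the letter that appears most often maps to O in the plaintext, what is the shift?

The most frequent ciphertext letter is T (appears 10 times).
T is position 19; O is position 14.
Shift = 5.

5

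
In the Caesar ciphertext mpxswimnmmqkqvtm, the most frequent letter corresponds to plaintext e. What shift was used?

The most frequent ciphertext letter is m (appears 5 times).
m is position 12; e is position 4.
Shift = 8.

8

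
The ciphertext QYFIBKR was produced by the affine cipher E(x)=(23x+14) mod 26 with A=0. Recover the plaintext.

The inverse of 23 mod 26 is 17, since 23·17=391≡1. Apply D(y)=17·(y−14) mod 26:
Q(16): 17·(16−14)=34≡8 → I
Y(24): 17·(24−14)=170≡14 → O
F(5): 17·(5−14)=-153≡3 → D
I(8): 17·(8−14)=-102≡2 → C
B(1): 17·(1−14)=-221≡13 → N
K(10): 17·(10−14)=-68≡10 → K
R(17): 17·(17−14)=51≡25 → Z

IODCNKZ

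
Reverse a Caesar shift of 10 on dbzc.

trps

d(3): 3−10=-7≡19 → t
b(1): 1−10=-9≡17 → r
z(25): 25−10=15 → p
c(2): 2−10=-8≡18 → s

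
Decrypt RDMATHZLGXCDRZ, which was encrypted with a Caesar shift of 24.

R(17): 17−24=-7≡19 → T
D(3): 3−24=-21≡5 → F
M(12): 12−24=-12≡14 → O
A(0): 0−24=-24≡2 → C
T(19): 19−24=-5≡21 → V
H(7): 7−24=-17≡9 → J
Z(25): 25−24=1 → B
L(11): 11−24=-13≡13 → N
G(6): 6−24=-18≡8 → I
X(23): 23−24=-1≡25 → Z
C(2): 2−24=-22≡4 → E
D(3): 3−24=-21≡5 → F
R(17): 17−24=-7≡19 → T
Z(25): 25−24=1 → B

TFOCVJBNIZEFTB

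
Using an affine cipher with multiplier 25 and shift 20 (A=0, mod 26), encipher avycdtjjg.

uzwsrbllo

a(0): 25·0+20=20 → u
v(21): 25·21+20=545≡25 → z
y(24): 25·24+20=620≡22 → w
c(2): 25·2+20=70≡18 → s
d(3): 25·3+20=95≡17 → r
t(19): 25·19+20=495≡1 → b
j(9): 25·9+20=245≡11 → l
j(9): 25·9+20=245≡11 → l
g(6): 25·6+20=170≡14 → o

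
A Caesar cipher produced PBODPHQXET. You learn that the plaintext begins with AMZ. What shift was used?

From the crib: P(15)−A(0)=15, so the shift is 15.

15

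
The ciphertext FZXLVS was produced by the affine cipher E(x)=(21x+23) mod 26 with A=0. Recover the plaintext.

OKASQB

The inverse of 21 mod 26 is 5, since 21·5=105≡1. Apply D(y)=5·(y−23) mod 26:
F(5): 5·(5−23)=-90≡14 → O
Z(25): 5·(25−23)=10 → K
X(23): 5·(23−23)=0 → A
L(11): 5·(11−23)=-60≡18 → S
V(21): 5·(21−23)=-10≡16 → Q
S(18): 5·(18−23)=-25≡1 → B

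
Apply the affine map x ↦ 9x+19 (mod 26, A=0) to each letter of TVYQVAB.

IABHATC

T(19): 9·19+19=190≡8 → I
V(21): 9·21+19=208≡0 → A
Y(24): 9·24+19=235≡1 → B
Q(16): 9·16+19=163≡7 → H
V(21): 9·21+19=208≡0 → A
A(0): 9·0+19=19 → T
B(1): 9·1+19=28≡2 → C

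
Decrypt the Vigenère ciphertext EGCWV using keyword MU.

SMQCJ

Repeat the key across the ciphertext: MUMUM
E(4)−M(12): -8≡18 → S
G(6)−U(20): -14≡12 → M
C(2)−M(12): -10≡16 → Q
W(22)−U(20): 2 → C
V(21)−M(12): 9 → J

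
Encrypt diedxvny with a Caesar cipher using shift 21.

ydzysqit

d(3): 3+21=24 → y
i(8): 8+21=29≡3 → d
e(4): 4+21=25 → z
d(3): 3+21=24 → y
x(23): 23+21=44≡18 → s
v(21): 21+21=42≡16 → q
n(13): 13+21=34≡8 → i
y(24): 24+21=45≡19 → t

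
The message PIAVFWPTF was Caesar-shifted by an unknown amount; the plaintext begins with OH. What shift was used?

From the crib: P(15)−O(14)=1, so the shift is 1.

1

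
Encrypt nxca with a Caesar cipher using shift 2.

pzec

n(13): 13+2=15 → p
x(23): 23+2=25 → z
c(2): 2+2=4 → e
a(0): 0+2=2 → c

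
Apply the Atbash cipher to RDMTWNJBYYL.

R(17) → I(8)
D(3) → W(22)
M(12) → N(13)
T(19) → G(6)
W(22) → D(3)
N(13) → M(12)
J(9) → Q(16)
B(1) → Y(24)
Y(24) → B(1)
Y(24) → B(1)
L(11) → O(14)

IWNGDMQYBBO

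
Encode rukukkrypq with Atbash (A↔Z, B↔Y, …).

ifpfppibkj

r(17) → i(8)
u(20) → f(5)
k(10) → p(15)
u(20) → f(5)
k(10) → p(15)
k(10) → p(15)
r(17) → i(8)
y(24) → b(1)
p(15) → k(10)
q(16) → j(9)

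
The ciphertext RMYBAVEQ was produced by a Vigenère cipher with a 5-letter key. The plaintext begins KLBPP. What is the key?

Subtract each crib letter from the matching ciphertext letter (mod 26):
R(17)−K(10)=7 → H
M(12)−L(11)=1 → B
Y(24)−B(1)=23 → X
B(1)−P(15)=-14≡12 → M
A(0)−P(15)=-15≡11 → L

HBXML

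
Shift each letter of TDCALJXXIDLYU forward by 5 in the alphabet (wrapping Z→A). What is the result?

YIHFQOCCNIQDZ

T(19): 19+5=24 → Y
D(3): 3+5=8 → I
C(2): 2+5=7 → H
A(0): 0+5=5 → F
L(11): 11+5=16 → Q
J(9): 9+5=14 → O
X(23): 23+5=28≡2 → C
X(23): 23+5=28≡2 → C
I(8): 8+5=13 → N
D(3): 3+5=8 → I
L(11): 11+5=16 → Q
Y(24): 24+5=29≡3 → D
U(20): 20+5=25 → Z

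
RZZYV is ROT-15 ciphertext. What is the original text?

CKKJG

R(17): 17−15=2 → C
Z(25): 25−15=10 → K
Z(25): 25−15=10 → K
Y(24): 24−15=9 → J
V(21): 21−15=6 → G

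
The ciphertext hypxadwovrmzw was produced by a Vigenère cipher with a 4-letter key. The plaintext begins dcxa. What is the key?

ewsx

Subtract each crib letter from the matching ciphertext letter (mod 26):
h(7)−d(3)=4 → e
y(24)−c(2)=22 → w
p(15)−x(23)=-8≡18 → s
x(23)−a(0)=23 → x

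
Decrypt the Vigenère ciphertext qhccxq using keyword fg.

lbxwsk

Repeat the key across the ciphertext: fgfgfg
q(16)−f(5): 11 → l
h(7)−g(6): 1 → b
c(2)−f(5): -3≡23 → x
c(2)−g(6): -4≡22 → w
x(23)−f(5): 18 → s
q(16)−g(6): 10 → k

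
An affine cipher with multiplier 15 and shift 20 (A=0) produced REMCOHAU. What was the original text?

The inverse of 15 mod 26 is 7, since 15·7=105≡1. Apply D(y)=7·(y−20) mod 26:
R(17): 7·(17−20)=-21≡5 → F
E(4): 7·(4−20)=-112≡18 → S
M(12): 7·(12−20)=-56≡22 → W
C(2): 7·(2−20)=-126≡4 → E
O(14): 7·(14−20)=-42≡10 → K
H(7): 7·(7−20)=-91≡13 → N
A(0): 7·(0−20)=-140≡16 → Q
U(20): 7·(20−20)=0 → A

FSWEKNQA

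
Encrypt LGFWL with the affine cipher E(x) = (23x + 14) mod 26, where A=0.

L(11): 23·11+14=267≡7 → H
G(6): 23·6+14=152≡22 → W
F(5): 23·5+14=129≡25 → Z
W(22): 23·22+14=520≡0 → A
L(11): 23·11+14=267≡7 → H

HWZAH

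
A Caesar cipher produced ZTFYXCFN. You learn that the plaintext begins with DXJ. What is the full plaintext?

From the crib: Z(25)−D(3)=22, so the shift is 22.
Subtract 22 from each ciphertext letter:
Z(25): 25−22=3 → D
T(19): 19−22=-3≡23 → X
F(5): 5−22=-17≡9 → J
Y(24): 24−22=2 → C
X(23): 23−22=1 → B
C(2): 2−22=-20≡6 → G
F(5): 5−22=-17≡9 → J
N(13): 13−22=-9≡17 → R

DXJCBGJR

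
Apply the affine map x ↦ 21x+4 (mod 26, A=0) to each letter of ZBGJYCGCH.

Z(25): 21·25+4=529≡9 → J
B(1): 21·1+4=25 → Z
G(6): 21·6+4=130≡0 → A
J(9): 21·9+4=193≡11 → L
Y(24): 21·24+4=508≡14 → O
C(2): 21·2+4=46≡20 → U
G(6): 21·6+4=130≡0 → A
C(2): 21·2+4=46≡20 → U
H(7): 21·7+4=151≡21 → V

JZALOUAUV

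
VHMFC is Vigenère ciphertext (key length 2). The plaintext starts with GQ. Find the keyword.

PR

Subtract each crib letter from the matching ciphertext letter (mod 26):
V(21)−G(6)=15 → P
H(7)−Q(16)=-9≡17 → R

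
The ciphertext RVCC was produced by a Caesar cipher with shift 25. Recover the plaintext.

R(17): 17−25=-8≡18 → S
V(21): 21−25=-4≡22 → W
C(2): 2−25=-23≡3 → D
C(2): 2−25=-23≡3 → D

SWDD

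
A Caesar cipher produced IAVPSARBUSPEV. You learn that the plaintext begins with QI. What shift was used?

From the crib: I(8)−Q(16)=-8≡18, so the shift is 18.

18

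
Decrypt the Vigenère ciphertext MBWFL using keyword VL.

Repeat the key across the ciphertext: VLVLV
M(12)−V(21): -9≡17 → R
B(1)−L(11): -10≡16 → Q
W(22)−V(21): 1 → B
F(5)−L(11): -6≡20 → U
L(11)−V(21): -10≡16 → Q

RQBUQ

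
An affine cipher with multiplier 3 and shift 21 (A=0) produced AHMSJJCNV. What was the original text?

The inverse of 3 mod 26 is 9, since 3·9=27≡1. Apply D(y)=9·(y−21) mod 26:
A(0): 9·(0−21)=-189≡19 → T
H(7): 9·(7−21)=-126≡4 → E
M(12): 9·(12−21)=-81≡23 → X
S(18): 9·(18−21)=-27≡25 → Z
J(9): 9·(9−21)=-108≡22 → W
J(9): 9·(9−21)=-108≡22 → W
C(2): 9·(2−21)=-171≡11 → L
N(13): 9·(13−21)=-72≡6 → G
V(21): 9·(21−21)=0 → A

TEXZWWLGA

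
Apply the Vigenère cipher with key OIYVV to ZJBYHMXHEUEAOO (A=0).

Repeat the key across the message: OIYVVOIYVVOIYV
Z(25)+O(14): 39≡13 → N
J(9)+I(8): 17 → R
B(1)+Y(24): 25 → Z
Y(24)+V(21): 45≡19 → T
H(7)+V(21): 28≡2 → C
M(12)+O(14): 26≡0 → A
X(23)+I(8): 31≡5 → F
H(7)+Y(24): 31≡5 → F
E(4)+V(21): 25 → Z
U(20)+V(21): 41≡15 → P
E(4)+O(14): 18 → S
A(0)+I(8): 8 → I
O(14)+Y(24): 38≡12 → M
O(14)+V(21): 35≡9 → J

NRZTCAFFZPSIMJ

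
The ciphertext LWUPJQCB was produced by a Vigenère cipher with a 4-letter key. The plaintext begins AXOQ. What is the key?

Subtract each crib letter from the matching ciphertext letter (mod 26):
L(11)−A(0)=11 → L
W(22)−X(23)=-1≡25 → Z
U(20)−O(14)=6 → G
P(15)−Q(16)=-1≡25 → Z

LZGZ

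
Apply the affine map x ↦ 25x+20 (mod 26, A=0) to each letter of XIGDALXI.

XMORUJXM

X(23): 25·23+20=595≡23 → X
I(8): 25·8+20=220≡12 → M
G(6): 25·6+20=170≡14 → O
D(3): 25·3+20=95≡17 → R
A(0): 25·0+20=20 → U
L(11): 25·11+20=295≡9 → J
X(23): 25·23+20=595≡23 → X
I(8): 25·8+20=220≡12 → M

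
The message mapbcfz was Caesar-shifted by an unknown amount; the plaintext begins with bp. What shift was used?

From the crib: m(12)−b(1)=11, so the shift is 11.

11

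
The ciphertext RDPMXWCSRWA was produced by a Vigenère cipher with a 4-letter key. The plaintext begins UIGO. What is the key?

XVJY

Subtract each crib letter from the matching ciphertext letter (mod 26):
R(17)−U(20)=-3≡23 → X
D(3)−I(8)=-5≡21 → V
P(15)−G(6)=9 → J
M(12)−O(14)=-2≡24 → Y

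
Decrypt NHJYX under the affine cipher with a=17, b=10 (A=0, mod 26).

The inverse of 17 mod 26 is 23, since 17·23=391≡1. Apply D(y)=23·(y−10) mod 26:
N(13): 23·(13−10)=69≡17 → R
H(7): 23·(7−10)=-69≡9 → J
J(9): 23·(9−10)=-23≡3 → D
Y(24): 23·(24−10)=322≡10 → K
X(23): 23·(23−10)=299≡13 → N

RJDKN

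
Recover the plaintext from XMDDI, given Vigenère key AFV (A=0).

Repeat the key across the ciphertext: AFVAF
X(23)−A(0): 23 → X
M(12)−F(5): 7 → H
D(3)−V(21): -18≡8 → I
D(3)−A(0): 3 → D
I(8)−F(5): 3 → D

XHIDD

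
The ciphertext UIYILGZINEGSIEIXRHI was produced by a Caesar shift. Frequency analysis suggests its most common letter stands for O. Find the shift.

20

The most frequent ciphertext letter is I (appears 6 times).
I is position 8; O is position 14.
Shift = -6≡20.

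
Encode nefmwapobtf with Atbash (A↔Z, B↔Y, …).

mvundzklygu

n(13) → m(12)
e(4) → v(21)
f(5) → u(20)
m(12) → n(13)
w(22) → d(3)
a(0) → z(25)
p(15) → k(10)
o(14) → l(11)
b(1) → y(24)
t(19) → g(6)
f(5) → u(20)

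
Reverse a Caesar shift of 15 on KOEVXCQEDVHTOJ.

K(10): 10−15=-5≡21 → V
O(14): 14−15=-1≡25 → Z
E(4): 4−15=-11≡15 → P
V(21): 21−15=6 → G
X(23): 23−15=8 → I
C(2): 2−15=-13≡13 → N
Q(16): 16−15=1 → B
E(4): 4−15=-11≡15 → P
D(3): 3−15=-12≡14 → O
V(21): 21−15=6 → G
H(7): 7−15=-8≡18 → S
T(19): 19−15=4 → E
O(14): 14−15=-1≡25 → Z
J(9): 9−15=-6≡20 → U

VZPGINBPOGSEZU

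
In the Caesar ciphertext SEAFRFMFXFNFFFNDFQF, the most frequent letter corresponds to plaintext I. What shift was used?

The most frequent ciphertext letter is F (appears 9 times).
F is position 5; I is position 8.
Shift = -3≡23.

23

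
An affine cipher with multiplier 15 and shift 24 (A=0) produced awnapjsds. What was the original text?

ombopzkjk

The inverse of 15 mod 26 is 7, since 15·7=105≡1. Apply D(y)=7·(y−24) mod 26:
a(0): 7·(0−24)=-168≡14 → o
w(22): 7·(22−24)=-14≡12 → m
n(13): 7·(13−24)=-77≡1 → b
a(0): 7·(0−24)=-168≡14 → o
p(15): 7·(15−24)=-63≡15 → p
j(9): 7·(9−24)=-105≡25 → z
s(18): 7·(18−24)=-42≡10 → k
d(3): 7·(3−24)=-147≡9 → j
s(18): 7·(18−24)=-42≡10 → k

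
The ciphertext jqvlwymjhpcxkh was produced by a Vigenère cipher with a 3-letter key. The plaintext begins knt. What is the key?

zdc

Subtract each crib letter from the matching ciphertext letter (mod 26):
j(9)−k(10)=-1≡25 → z
q(16)−n(13)=3 → d
v(21)−t(19)=2 → c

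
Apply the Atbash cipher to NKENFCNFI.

N(13) → M(12)
K(10) → P(15)
E(4) → V(21)
N(13) → M(12)
F(5) → U(20)
C(2) → X(23)
N(13) → M(12)
F(5) → U(20)
I(8) → R(17)

MPVMUXMUR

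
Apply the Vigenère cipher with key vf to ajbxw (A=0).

vowcr

Repeat the key across the message: vfvfv
a(0)+v(21): 21 → v
j(9)+f(5): 14 → o
b(1)+v(21): 22 → w
x(23)+f(5): 28≡2 → c
w(22)+v(21): 43≡17 → r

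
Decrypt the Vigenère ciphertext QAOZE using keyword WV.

UFSEI

Repeat the key across the ciphertext: WVWVW
Q(16)−W(22): -6≡20 → U
A(0)−V(21): -21≡5 → F
O(14)−W(22): -8≡18 → S
Z(25)−V(21): 4 → E
E(4)−W(22): -18≡8 → I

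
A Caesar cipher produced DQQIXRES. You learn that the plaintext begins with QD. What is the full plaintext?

QDDVKERF

From the crib: D(3)−Q(16)=-13≡13, so the shift is 13.
Subtract 13 from each ciphertext letter:
D(3): 3−13=-10≡16 → Q
Q(16): 16−13=3 → D
Q(16): 16−13=3 → D
I(8): 8−13=-5≡21 → V
X(23): 23−13=10 → K
R(17): 17−13=4 → E
E(4): 4−13=-9≡17 → R
S(18): 18−13=5 → F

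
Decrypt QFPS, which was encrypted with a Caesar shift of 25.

Q(16): 16−25=-9≡17 → R
F(5): 5−25=-20≡6 → G
P(15): 15−25=-10≡16 → Q
S(18): 18−25=-7≡19 → T

RGQT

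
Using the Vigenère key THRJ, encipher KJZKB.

Repeat the key across the message: THRJT
K(10)+T(19): 29≡3 → D
J(9)+H(7): 16 → Q
Z(25)+R(17): 42≡16 → Q
K(10)+J(9): 19 → T
B(1)+T(19): 20 → U

DQQTU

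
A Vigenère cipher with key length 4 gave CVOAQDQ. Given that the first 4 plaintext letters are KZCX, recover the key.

SWMD

Subtract each crib letter from the matching ciphertext letter (mod 26):
C(2)−K(10)=-8≡18 → S
V(21)−Z(25)=-4≡22 → W
O(14)−C(2)=12 → M
A(0)−X(23)=-23≡3 → D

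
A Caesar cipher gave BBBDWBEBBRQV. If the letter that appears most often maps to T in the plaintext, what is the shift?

8

The most frequent ciphertext letter is B (appears 6 times).
B is position 1; T is position 19.
Shift = -18≡8.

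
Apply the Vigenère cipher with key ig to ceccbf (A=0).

kkkijl

Repeat the key across the message: igigig
c(2)+i(8): 10 → k
e(4)+g(6): 10 → k
c(2)+i(8): 10 → k
c(2)+g(6): 8 → i
b(1)+i(8): 9 → j
f(5)+g(6): 11 → l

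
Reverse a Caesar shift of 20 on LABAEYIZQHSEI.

L(11): 11−20=-9≡17 → R
A(0): 0−20=-20≡6 → G
B(1): 1−20=-19≡7 → H
A(0): 0−20=-20≡6 → G
E(4): 4−20=-16≡10 → K
Y(24): 24−20=4 → E
I(8): 8−20=-12≡14 → O
Z(25): 25−20=5 → F
Q(16): 16−20=-4≡22 → W
H(7): 7−20=-13≡13 → N
S(18): 18−20=-2≡24 → Y
E(4): 4−20=-16≡10 → K
I(8): 8−20=-12≡14 → O

RGHGKEOFWNYKO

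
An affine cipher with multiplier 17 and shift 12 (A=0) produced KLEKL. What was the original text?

The inverse of 17 mod 26 is 23, since 17·23=391≡1. Apply D(y)=23·(y−12) mod 26:
K(10): 23·(10−12)=-46≡6 → G
L(11): 23·(11−12)=-23≡3 → D
E(4): 23·(4−12)=-184≡24 → Y
K(10): 23·(10−12)=-46≡6 → G
L(11): 23·(11−12)=-23≡3 → D

GDYGD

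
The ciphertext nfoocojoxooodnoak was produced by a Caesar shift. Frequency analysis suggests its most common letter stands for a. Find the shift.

The most frequent ciphertext letter is o (appears 8 times).
o is position 14; a is position 0.
Shift = 14.

14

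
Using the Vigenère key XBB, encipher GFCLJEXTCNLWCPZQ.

Repeat the key across the message: XBBXBBXBBXBBXBBX
G(6)+X(23): 29≡3 → D
F(5)+B(1): 6 → G
C(2)+B(1): 3 → D
L(11)+X(23): 34≡8 → I
J(9)+B(1): 10 → K
E(4)+B(1): 5 → F
X(23)+X(23): 46≡20 → U
T(19)+B(1): 20 → U
C(2)+B(1): 3 → D
N(13)+X(23): 36≡10 → K
L(11)+B(1): 12 → M
W(22)+B(1): 23 → X
C(2)+X(23): 25 → Z
P(15)+B(1): 16 → Q
Z(25)+B(1): 26≡0 → A
Q(16)+X(23): 39≡13 → N

DGDIKFUUDKMXZQAN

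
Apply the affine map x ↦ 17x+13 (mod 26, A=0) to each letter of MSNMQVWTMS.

JHAJZGXYJH

M(12): 17·12+13=217≡9 → J
S(18): 17·18+13=319≡7 → H
N(13): 17·13+13=234≡0 → A
M(12): 17·12+13=217≡9 → J
Q(16): 17·16+13=285≡25 → Z
V(21): 17·21+13=370≡6 → G
W(22): 17·22+13=387≡23 → X
T(19): 17·19+13=336≡24 → Y
M(12): 17·12+13=217≡9 → J
S(18): 17·18+13=319≡7 → H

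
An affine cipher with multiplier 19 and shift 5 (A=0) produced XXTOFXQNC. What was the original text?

QQYVAQRKT

The inverse of 19 mod 26 is 11, since 19·11=209≡1. Apply D(y)=11·(y−5) mod 26:
X(23): 11·(23−5)=198≡16 → Q
X(23): 11·(23−5)=198≡16 → Q
T(19): 11·(19−5)=154≡24 → Y
O(14): 11·(14−5)=99≡21 → V
F(5): 11·(5−5)=0 → A
X(23): 11·(23−5)=198≡16 → Q
Q(16): 11·(16−5)=121≡17 → R
N(13): 11·(13−5)=88≡10 → K
C(2): 11·(2−5)=-33≡19 → T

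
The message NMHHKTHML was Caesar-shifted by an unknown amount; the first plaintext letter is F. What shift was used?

8

From the crib: N(13)−F(5)=8, so the shift is 8.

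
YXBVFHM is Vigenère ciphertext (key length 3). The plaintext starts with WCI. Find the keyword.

Subtract each crib letter from the matching ciphertext letter (mod 26):
Y(24)−W(22)=2 → C
X(23)−C(2)=21 → V
B(1)−I(8)=-7≡19 → T

CVT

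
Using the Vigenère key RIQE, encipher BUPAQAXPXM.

SCFEHINTOU

Repeat the key across the message: RIQERIQERI
B(1)+R(17): 18 → S
U(20)+I(8): 28≡2 → C
P(15)+Q(16): 31≡5 → F
A(0)+E(4): 4 → E
Q(16)+R(17): 33≡7 → H
A(0)+I(8): 8 → I
X(23)+Q(16): 39≡13 → N
P(15)+E(4): 19 → T
X(23)+R(17): 40≡14 → O
M(12)+I(8): 20 → U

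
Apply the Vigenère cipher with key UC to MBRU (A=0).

Repeat the key across the message: UCUC
M(12)+U(20): 32≡6 → G
B(1)+C(2): 3 → D
R(17)+U(20): 37≡11 → L
U(20)+C(2): 22 → W

GDLW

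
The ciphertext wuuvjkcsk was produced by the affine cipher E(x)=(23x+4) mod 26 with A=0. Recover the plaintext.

The inverse of 23 mod 26 is 17, since 23·17=391≡1. Apply D(y)=17·(y−4) mod 26:
w(22): 17·(22−4)=306≡20 → u
u(20): 17·(20−4)=272≡12 → m
u(20): 17·(20−4)=272≡12 → m
v(21): 17·(21−4)=289≡3 → d
j(9): 17·(9−4)=85≡7 → h
k(10): 17·(10−4)=102≡24 → y
c(2): 17·(2−4)=-34≡18 → s
s(18): 17·(18−4)=238≡4 → e
k(10): 17·(10−4)=102≡24 → y

ummdhysey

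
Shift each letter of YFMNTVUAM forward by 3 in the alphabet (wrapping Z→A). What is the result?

Y(24): 24+3=27≡1 → B
F(5): 5+3=8 → I
M(12): 12+3=15 → P
N(13): 13+3=16 → Q
T(19): 19+3=22 → W
V(21): 21+3=24 → Y
U(20): 20+3=23 → X
A(0): 0+3=3 → D
M(12): 12+3=15 → P

BIPQWYXDP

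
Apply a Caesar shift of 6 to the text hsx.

h(7): 7+6=13 → n
s(18): 18+6=24 → y
x(23): 23+6=29≡3 → d

nyd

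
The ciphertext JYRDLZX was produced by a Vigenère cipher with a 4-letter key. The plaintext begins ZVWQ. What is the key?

KDVN

Subtract each crib letter from the matching ciphertext letter (mod 26):
J(9)−Z(25)=-16≡10 → K
Y(24)−V(21)=3 → D
R(17)−W(22)=-5≡21 → V
D(3)−Q(16)=-13≡13 → N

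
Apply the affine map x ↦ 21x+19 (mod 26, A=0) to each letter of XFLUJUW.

X(23): 21·23+19=502≡8 → I
F(5): 21·5+19=124≡20 → U
L(11): 21·11+19=250≡16 → Q
U(20): 21·20+19=439≡23 → X
J(9): 21·9+19=208≡0 → A
U(20): 21·20+19=439≡23 → X
W(22): 21·22+19=481≡13 → N

IUQXAXN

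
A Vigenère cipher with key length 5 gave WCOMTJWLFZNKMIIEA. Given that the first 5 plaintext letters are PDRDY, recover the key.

HZXJV

Subtract each crib letter from the matching ciphertext letter (mod 26):
W(22)−P(15)=7 → H
C(2)−D(3)=-1≡25 → Z
O(14)−R(17)=-3≡23 → X
M(12)−D(3)=9 → J
T(19)−Y(24)=-5≡21 → V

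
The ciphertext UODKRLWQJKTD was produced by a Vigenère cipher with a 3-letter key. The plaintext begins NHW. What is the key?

Subtract each crib letter from the matching ciphertext letter (mod 26):
U(20)−N(13)=7 → H
O(14)−H(7)=7 → H
D(3)−W(22)=-19≡7 → H

HHH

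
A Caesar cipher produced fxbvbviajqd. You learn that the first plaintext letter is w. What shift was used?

From the crib: f(5)−w(22)=-17≡9, so the shift is 9.

9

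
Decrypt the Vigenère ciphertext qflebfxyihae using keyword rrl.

Repeat the key across the ciphertext: rrlrrlrrlrrl
q(16)−r(17): -1≡25 → z
f(5)−r(17): -12≡14 → o
l(11)−l(11): 0 → a
e(4)−r(17): -13≡13 → n
b(1)−r(17): -16≡10 → k
f(5)−l(11): -6≡20 → u
x(23)−r(17): 6 → g
y(24)−r(17): 7 → h
i(8)−l(11): -3≡23 → x
h(7)−r(17): -10≡16 → q
a(0)−r(17): -17≡9 → j
e(4)−l(11): -7≡19 → t

zoankughxqjt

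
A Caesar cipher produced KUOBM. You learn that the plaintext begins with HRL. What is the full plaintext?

From the crib: K(10)−H(7)=3, so the shift is 3.
Subtract 3 from each ciphertext letter:
K(10): 10−3=7 → H
U(20): 20−3=17 → R
O(14): 14−3=11 → L
B(1): 1−3=-2≡24 → Y
M(12): 12−3=9 → J

HRLYJ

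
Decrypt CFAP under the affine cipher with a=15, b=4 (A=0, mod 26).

MHYZ

The inverse of 15 mod 26 is 7, since 15·7=105≡1. Apply D(y)=7·(y−4) mod 26:
C(2): 7·(2−4)=-14≡12 → M
F(5): 7·(5−4)=7 → H
A(0): 7·(0−4)=-28≡24 → Y
P(15): 7·(15−4)=77≡25 → Z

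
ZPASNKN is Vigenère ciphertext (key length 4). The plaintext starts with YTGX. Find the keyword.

Subtract each crib letter from the matching ciphertext letter (mod 26):
Z(25)−Y(24)=1 → B
P(15)−T(19)=-4≡22 → W
A(0)−G(6)=-6≡20 → U
S(18)−X(23)=-5≡21 → V

BWUV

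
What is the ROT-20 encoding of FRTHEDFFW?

ZLNBYXZZQ

F(5): 5+20=25 → Z
R(17): 17+20=37≡11 → L
T(19): 19+20=39≡13 → N
H(7): 7+20=27≡1 → B
E(4): 4+20=24 → Y
D(3): 3+20=23 → X
F(5): 5+20=25 → Z
F(5): 5+20=25 → Z
W(22): 22+20=42≡16 → Q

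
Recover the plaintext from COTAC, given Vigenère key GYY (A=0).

WQVUE

Repeat the key across the ciphertext: GYYGY
C(2)−G(6): -4≡22 → W
O(14)−Y(24): -10≡16 → Q
T(19)−Y(24): -5≡21 → V
A(0)−G(6): -6≡20 → U
C(2)−Y(24): -22≡4 → E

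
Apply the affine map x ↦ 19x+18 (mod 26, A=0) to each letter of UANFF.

ISFJJ

U(20): 19·20+18=398≡8 → I
A(0): 19·0+18=18 → S
N(13): 19·13+18=265≡5 → F
F(5): 19·5+18=113≡9 → J
F(5): 19·5+18=113≡9 → J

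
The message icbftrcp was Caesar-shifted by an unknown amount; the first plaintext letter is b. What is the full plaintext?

bvuymkvi

From the crib: i(8)−b(1)=7, so the shift is 7.
Subtract 7 from each ciphertext letter:
i(8): 8−7=1 → b
c(2): 2−7=-5≡21 → v
b(1): 1−7=-6≡20 → u
f(5): 5−7=-2≡24 → y
t(19): 19−7=12 → m
r(17): 17−7=10 → k
c(2): 2−7=-5≡21 → v
p(15): 15−7=8 → i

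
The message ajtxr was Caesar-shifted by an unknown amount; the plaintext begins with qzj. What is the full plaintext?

From the crib: a(0)−q(16)=-16≡10, so the shift is 10.
Subtract 10 from each ciphertext letter:
a(0): 0−10=-10≡16 → q
j(9): 9−10=-1≡25 → z
t(19): 19−10=9 → j
x(23): 23−10=13 → n
r(17): 17−10=7 → h

qzjnh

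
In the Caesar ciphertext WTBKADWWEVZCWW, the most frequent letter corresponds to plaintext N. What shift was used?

The most frequent ciphertext letter is W (appears 5 times).
W is position 22; N is position 13.
Shift = 9.

9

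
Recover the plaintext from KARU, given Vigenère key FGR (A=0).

Repeat the key across the ciphertext: FGRF
K(10)−F(5): 5 → F
A(0)−G(6): -6≡20 → U
R(17)−R(17): 0 → A
U(20)−F(5): 15 → P

FUAP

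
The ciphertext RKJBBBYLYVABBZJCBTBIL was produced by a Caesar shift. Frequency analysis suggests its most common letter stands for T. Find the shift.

The most frequent ciphertext letter is B (appears 7 times).
B is position 1; T is position 19.
Shift = -18≡8.

8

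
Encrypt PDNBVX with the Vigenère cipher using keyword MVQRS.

Repeat the key across the message: MVQRSM
P(15)+M(12): 27≡1 → B
D(3)+V(21): 24 → Y
N(13)+Q(16): 29≡3 → D
B(1)+R(17): 18 → S
V(21)+S(18): 39≡13 → N
X(23)+M(12): 35≡9 → J

BYDSNJ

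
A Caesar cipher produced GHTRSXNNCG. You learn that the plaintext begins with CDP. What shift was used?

From the crib: G(6)−C(2)=4, so the shift is 4.

4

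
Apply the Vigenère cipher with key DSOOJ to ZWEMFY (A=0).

Repeat the key across the message: DSOOJD
Z(25)+D(3): 28≡2 → C
W(22)+S(18): 40≡14 → O
E(4)+O(14): 18 → S
M(12)+O(14): 26≡0 → A
F(5)+J(9): 14 → O
Y(24)+D(3): 27≡1 → B

COSAOB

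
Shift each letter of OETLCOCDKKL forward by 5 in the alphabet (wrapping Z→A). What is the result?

O(14): 14+5=19 → T
E(4): 4+5=9 → J
T(19): 19+5=24 → Y
L(11): 11+5=16 → Q
C(2): 2+5=7 → H
O(14): 14+5=19 → T
C(2): 2+5=7 → H
D(3): 3+5=8 → I
K(10): 10+5=15 → P
K(10): 10+5=15 → P
L(11): 11+5=16 → Q

TJYQHTHIPPQ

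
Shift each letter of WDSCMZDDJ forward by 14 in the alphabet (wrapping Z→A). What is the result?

KRGQANRRX

W(22): 22+14=36≡10 → K
D(3): 3+14=17 → R
S(18): 18+14=32≡6 → G
C(2): 2+14=16 → Q
M(12): 12+14=26≡0 → A
Z(25): 25+14=39≡13 → N
D(3): 3+14=17 → R
D(3): 3+14=17 → R
J(9): 9+14=23 → X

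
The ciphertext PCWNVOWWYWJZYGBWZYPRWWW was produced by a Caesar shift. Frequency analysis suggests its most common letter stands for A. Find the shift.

22

The most frequent ciphertext letter is W (appears 8 times).
W is position 22; A is position 0.
Shift = 22.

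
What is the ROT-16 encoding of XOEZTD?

NEUPJT

X(23): 23+16=39≡13 → N
O(14): 14+16=30≡4 → E
E(4): 4+16=20 → U
Z(25): 25+16=41≡15 → P
T(19): 19+16=35≡9 → J
D(3): 3+16=19 → T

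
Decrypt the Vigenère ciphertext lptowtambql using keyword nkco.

Repeat the key across the ciphertext: nkconkconkc
l(11)−n(13): -2≡24 → y
p(15)−k(10): 5 → f
t(19)−c(2): 17 → r
o(14)−o(14): 0 → a
w(22)−n(13): 9 → j
t(19)−k(10): 9 → j
a(0)−c(2): -2≡24 → y
m(12)−o(14): -2≡24 → y
b(1)−n(13): -12≡14 → o
q(16)−k(10): 6 → g
l(11)−c(2): 9 → j

yfrajjyyogj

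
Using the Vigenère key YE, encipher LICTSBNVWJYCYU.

JMAXQFLZUNWGWY

Repeat the key across the message: YEYEYEYEYEYEYE
L(11)+Y(24): 35≡9 → J
I(8)+E(4): 12 → M
C(2)+Y(24): 26≡0 → A
T(19)+E(4): 23 → X
S(18)+Y(24): 42≡16 → Q
B(1)+E(4): 5 → F
N(13)+Y(24): 37≡11 → L
V(21)+E(4): 25 → Z
W(22)+Y(24): 46≡20 → U
J(9)+E(4): 13 → N
Y(24)+Y(24): 48≡22 → W
C(2)+E(4): 6 → G
Y(24)+Y(24): 48≡22 → W
U(20)+E(4): 24 → Y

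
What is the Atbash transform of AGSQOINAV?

ZTHJLRMZE

A(0) → Z(25)
G(6) → T(19)
S(18) → H(7)
Q(16) → J(9)
O(14) → L(11)
I(8) → R(17)
N(13) → M(12)
A(0) → Z(25)
V(21) → E(4)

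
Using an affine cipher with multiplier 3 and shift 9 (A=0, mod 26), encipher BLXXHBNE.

MQAAEMWV

B(1): 3·1+9=12 → M
L(11): 3·11+9=42≡16 → Q
X(23): 3·23+9=78≡0 → A
X(23): 3·23+9=78≡0 → A
H(7): 3·7+9=30≡4 → E
B(1): 3·1+9=12 → M
N(13): 3·13+9=48≡22 → W
E(4): 3·4+9=21 → V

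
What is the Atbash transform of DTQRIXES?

D(3) → W(22)
T(19) → G(6)
Q(16) → J(9)
R(17) → I(8)
I(8) → R(17)
X(23) → C(2)
E(4) → V(21)
S(18) → H(7)

WGJIRCVH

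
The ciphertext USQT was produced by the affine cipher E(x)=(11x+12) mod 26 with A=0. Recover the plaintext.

WKYD

The inverse of 11 mod 26 is 19, since 11·19=209≡1. Apply D(y)=19·(y−12) mod 26:
U(20): 19·(20−12)=152≡22 → W
S(18): 19·(18−12)=114≡10 → K
Q(16): 19·(16−12)=76≡24 → Y
T(19): 19·(19−12)=133≡3 → D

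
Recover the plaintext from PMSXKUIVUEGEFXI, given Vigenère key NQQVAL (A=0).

Repeat the key across the ciphertext: NQQVALNQQVALNQQ
P(15)−N(13): 2 → C
M(12)−Q(16): -4≡22 → W
S(18)−Q(16): 2 → C
X(23)−V(21): 2 → C
K(10)−A(0): 10 → K
U(20)−L(11): 9 → J
I(8)−N(13): -5≡21 → V
V(21)−Q(16): 5 → F
U(20)−Q(16): 4 → E
E(4)−V(21): -17≡9 → J
G(6)−A(0): 6 → G
E(4)−L(11): -7≡19 → T
F(5)−N(13): -8≡18 → S
X(23)−Q(16): 7 → H
I(8)−Q(16): -8≡18 → S

CWCCKJVFEJGTSHS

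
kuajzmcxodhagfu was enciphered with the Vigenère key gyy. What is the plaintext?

ewcdbowzqxjcahw

Repeat the key across the ciphertext: gyygyygyygyygyy
k(10)−g(6): 4 → e
u(20)−y(24): -4≡22 → w
a(0)−y(24): -24≡2 → c
j(9)−g(6): 3 → d
z(25)−y(24): 1 → b
m(12)−y(24): -12≡14 → o
c(2)−g(6): -4≡22 → w
x(23)−y(24): -1≡25 → z
o(14)−y(24): -10≡16 → q
d(3)−g(6): -3≡23 → x
h(7)−y(24): -17≡9 → j
a(0)−y(24): -24≡2 → c
g(6)−g(6): 0 → a
f(5)−y(24): -19≡7 → h
u(20)−y(24): -4≡22 → w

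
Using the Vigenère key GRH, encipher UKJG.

Repeat the key across the message: GRHG
U(20)+G(6): 26≡0 → A
K(10)+R(17): 27≡1 → B
J(9)+H(7): 16 → Q
G(6)+G(6): 12 → M

ABQM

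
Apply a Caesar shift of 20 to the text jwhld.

dqbfx

j(9): 9+20=29≡3 → d
w(22): 22+20=42≡16 → q
h(7): 7+20=27≡1 → b
l(11): 11+20=31≡5 → f
d(3): 3+20=23 → x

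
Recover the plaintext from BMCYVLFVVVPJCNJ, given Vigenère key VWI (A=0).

GQUDZDKZNATBHRB

Repeat the key across the ciphertext: VWIVWIVWIVWIVWI
B(1)−V(21): -20≡6 → G
M(12)−W(22): -10≡16 → Q
C(2)−I(8): -6≡20 → U
Y(24)−V(21): 3 → D
V(21)−W(22): -1≡25 → Z
L(11)−I(8): 3 → D
F(5)−V(21): -16≡10 → K
V(21)−W(22): -1≡25 → Z
V(21)−I(8): 13 → N
V(21)−V(21): 0 → A
P(15)−W(22): -7≡19 → T
J(9)−I(8): 1 → B
C(2)−V(21): -19≡7 → H
N(13)−W(22): -9≡17 → R
J(9)−I(8): 1 → B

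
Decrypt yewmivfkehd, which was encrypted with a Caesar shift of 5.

y(24): 24−5=19 → t
e(4): 4−5=-1≡25 → z
w(22): 22−5=17 → r
m(12): 12−5=7 → h
i(8): 8−5=3 → d
v(21): 21−5=16 → q
f(5): 5−5=0 → a
k(10): 10−5=5 → f
e(4): 4−5=-1≡25 → z
h(7): 7−5=2 → c
d(3): 3−5=-2≡24 → y

tzrhdqafzcy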